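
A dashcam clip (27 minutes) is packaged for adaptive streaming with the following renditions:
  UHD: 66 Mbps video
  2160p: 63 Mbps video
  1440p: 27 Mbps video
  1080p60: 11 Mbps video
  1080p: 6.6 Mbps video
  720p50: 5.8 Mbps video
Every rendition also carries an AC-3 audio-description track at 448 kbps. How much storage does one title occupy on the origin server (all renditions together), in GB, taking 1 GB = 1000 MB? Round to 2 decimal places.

36.87 GB

27 min = 1620 s
Audio: 448 kbps = 0.448 Mbps.
Sum of rendition bitrates: (66+0.448) + (63+0.448) + (27+0.448) + (11+0.448) + (6.6+0.448) + (5.8+0.448) = 182.088 Mbps.
× 1620 s = 294,983 Mb = 36,873 MB = 36.87 GB.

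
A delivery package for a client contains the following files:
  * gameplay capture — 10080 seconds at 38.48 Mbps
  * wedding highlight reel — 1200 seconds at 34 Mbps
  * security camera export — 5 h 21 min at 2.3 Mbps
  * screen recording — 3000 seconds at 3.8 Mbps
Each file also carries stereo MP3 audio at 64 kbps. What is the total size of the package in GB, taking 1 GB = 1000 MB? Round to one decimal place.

Audio: 64 kbps = 0.064 Mbps.
gameplay capture: 38.544 Mbps × 10080 s = 388523.5 Mb
wedding highlight reel: 34.064 Mbps × 1200 s = 40876.8 Mb
security camera export: 2.364 Mbps × 19260 s = 45530.6 Mb
screen recording: 3.864 Mbps × 3000 s = 11592.0 Mb
Total: 486523.0 Mb = 60815.4 MB.
= 60.82 GB.

60.8 GB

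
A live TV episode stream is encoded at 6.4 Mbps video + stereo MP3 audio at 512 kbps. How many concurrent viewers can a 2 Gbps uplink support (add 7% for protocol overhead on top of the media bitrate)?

270

Audio: 512 kbps = 0.512 Mbps.
Per-viewer media rate: 6.912 Mbps.
On the wire with 7% overhead: 7.396 Mbps.
2 Gbps = 2,000 Mbps; 2,000 / 7.396 = 270.42 → 270 viewers.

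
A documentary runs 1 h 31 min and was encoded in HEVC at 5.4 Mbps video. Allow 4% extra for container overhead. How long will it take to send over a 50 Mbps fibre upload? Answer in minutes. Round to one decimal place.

10.2 minutes

1 h 31 min = 91 min = 5460 s
File: 5.400 Mbps × 5460 s = 29484.0 Mb.
With 4% container overhead: ×1.04. → 30663.4 Mb.
At 50 Mbps: 30663.4 / 50 = 613.3 s ≈ 10.2 minutes.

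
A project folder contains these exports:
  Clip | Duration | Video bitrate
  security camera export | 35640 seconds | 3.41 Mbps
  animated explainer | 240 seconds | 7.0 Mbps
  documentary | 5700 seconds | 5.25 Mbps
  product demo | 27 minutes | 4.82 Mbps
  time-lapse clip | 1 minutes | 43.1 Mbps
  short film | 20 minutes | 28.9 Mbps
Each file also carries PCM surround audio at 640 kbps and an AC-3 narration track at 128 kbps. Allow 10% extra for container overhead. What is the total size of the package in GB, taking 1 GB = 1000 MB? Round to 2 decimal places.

31.95 GB

Audio total: 640 + 128 = 768 kbps = 0.768 Mbps.
security camera export: 4.178 Mbps × 35640 s × 1.10 = 163794.3 Mb
animated explainer: 7.768 Mbps × 240 s × 1.10 = 2050.8 Mb
documentary: 6.018 Mbps × 5700 s × 1.10 = 37732.9 Mb
product demo: 5.588 Mbps × 1620 s × 1.10 = 9957.8 Mb
time-lapse clip: 43.868 Mbps × 60 s × 1.10 = 2895.3 Mb
short film: 29.668 Mbps × 1200 s × 1.10 = 39161.8 Mb
Total: 255592.8 Mb = 31949.1 MB.
= 31.95 GB.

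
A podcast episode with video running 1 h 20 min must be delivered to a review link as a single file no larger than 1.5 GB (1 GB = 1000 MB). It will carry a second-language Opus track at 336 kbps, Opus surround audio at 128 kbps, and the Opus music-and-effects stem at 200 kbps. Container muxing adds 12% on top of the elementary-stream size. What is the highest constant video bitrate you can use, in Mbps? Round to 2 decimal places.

1.57 Mbps

Budget: 1.5 GB = 12000.0 Mb.
Stream payload after overhead: 12000.0 / 1.12 = 10714.3 Mb.
1 h 20 min = 80 min = 4800 s
Total bitrate budget: 10714.3 Mb / 4800 s = 2.232 Mbps.
Audio total: 336 + 128 + 200 = 664 kbps = 0.664 Mbps.
Video: 2.232 − 0.664 = 1.568 Mbps.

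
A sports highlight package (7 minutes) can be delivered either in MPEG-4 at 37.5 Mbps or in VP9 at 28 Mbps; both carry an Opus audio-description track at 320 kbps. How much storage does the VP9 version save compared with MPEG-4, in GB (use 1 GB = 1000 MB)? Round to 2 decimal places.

0.50 GB

7 min = 420 s
Audio: 320 kbps = 0.320 Mbps.
MPEG-4: 37.820 Mbps × 420 s = 15884.4 Mb = 1.986 GB.
VP9: 28.320 Mbps × 420 s = 11894.4 Mb = 1.487 GB.
Saving: 1.986 − 1.487 = 0.499 GB.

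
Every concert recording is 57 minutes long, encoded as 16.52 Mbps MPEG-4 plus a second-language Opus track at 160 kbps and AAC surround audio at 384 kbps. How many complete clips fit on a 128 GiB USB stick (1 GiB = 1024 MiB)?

18

57 min = 3420 s
Audio total: 160 + 384 = 544 kbps = 0.544 Mbps.
Total bitrate: 17.064 Mbps.
Per item: 17.064 Mbps × 3420 s = 58,359 Mb = 7,295 MB.
Capacity: 128 GiB = 1,099,512 Mb; 18.84 items → 18 complete.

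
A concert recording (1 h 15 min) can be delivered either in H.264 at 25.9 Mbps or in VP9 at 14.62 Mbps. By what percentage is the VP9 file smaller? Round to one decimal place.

43.6%

1 h 15 min = 75 min = 4500 s
H.264: 25.900 Mbps × 4500 s = 116550.0 Mb = 13.568 GiB.
VP9: 14.620 Mbps × 4500 s = 65790.0 Mb = 7.659 GiB.
Reduction: (1 − 7.659/13.568) × 100 = 43.55%.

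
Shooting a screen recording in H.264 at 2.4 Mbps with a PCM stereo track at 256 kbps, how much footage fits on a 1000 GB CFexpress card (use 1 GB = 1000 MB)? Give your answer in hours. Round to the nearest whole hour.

Audio: 256 kbps = 0.256 Mbps.
Total bitrate: 2.4 + 0.256 = 2.656 Mbps.
Capacity: 1000 GB = 8,000,000 Mb.
Recording time: 8,000,000 / 2.656 = 3,012,048 s ≈ 837 hours.

837 hours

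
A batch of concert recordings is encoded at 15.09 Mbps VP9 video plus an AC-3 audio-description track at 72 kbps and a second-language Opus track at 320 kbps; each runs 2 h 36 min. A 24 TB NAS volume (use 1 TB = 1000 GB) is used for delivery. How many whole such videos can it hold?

1324

2 h 36 min = 156 min = 9360 s
Audio total: 72 + 320 = 392 kbps = 0.392 Mbps.
Total bitrate: 15.482 Mbps.
Per item: 15.482 Mbps × 9360 s = 144,912 Mb = 18,114 MB.
Capacity: 24 TB = 192,000,000 Mb; 1324.95 items → 1324 complete.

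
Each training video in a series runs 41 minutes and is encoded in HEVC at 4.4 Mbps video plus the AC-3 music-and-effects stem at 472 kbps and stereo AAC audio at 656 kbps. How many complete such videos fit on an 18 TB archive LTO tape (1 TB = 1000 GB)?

41 min = 2460 s
Audio total: 472 + 656 = 1128 kbps = 1.128 Mbps.
Total bitrate: 5.528 Mbps.
Per item: 5.528 Mbps × 2460 s = 13,599 Mb = 1,700 MB.
Capacity: 18 TB = 144,000,000 Mb; 10589.11 items → 10589 complete.

10589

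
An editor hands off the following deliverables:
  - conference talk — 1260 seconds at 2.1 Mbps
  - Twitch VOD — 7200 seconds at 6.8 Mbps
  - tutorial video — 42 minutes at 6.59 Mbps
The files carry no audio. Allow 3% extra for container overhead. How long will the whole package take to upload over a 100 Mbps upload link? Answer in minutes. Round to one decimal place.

11.7 minutes

conference talk: 2.100 Mbps × 1260 s × 1.03 = 2725.4 Mb
Twitch VOD: 6.800 Mbps × 7200 s × 1.03 = 50428.8 Mb
tutorial video: 6.590 Mbps × 2520 s × 1.03 = 17105.0 Mb
Total: 70259.2 Mb = 8782.4 MB.
At 100 Mbps: 70259.2 / 100 = 703 s ≈ 11.7 minutes.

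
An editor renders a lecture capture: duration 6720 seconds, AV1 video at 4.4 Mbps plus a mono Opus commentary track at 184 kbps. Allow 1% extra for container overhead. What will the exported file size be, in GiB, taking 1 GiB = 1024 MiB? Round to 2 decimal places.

Audio: 184 kbps = 0.184 Mbps.
Total bitrate: 4.4 + 0.184 = 4.584 Mbps.
Stream data: 4.584 Mbps × 6720 s = 30804.5 Mb.
With 1% container overhead: ×1.01.
31,113 Mb = 3,889,065,600 bytes ÷ 1,073,741,824 = 3.622 GiB.

3.62 GiB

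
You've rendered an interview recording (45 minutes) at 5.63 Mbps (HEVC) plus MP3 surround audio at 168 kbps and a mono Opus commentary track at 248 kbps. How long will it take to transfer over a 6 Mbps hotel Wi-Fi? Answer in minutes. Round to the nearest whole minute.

45 min = 2700 s
Audio total: 168 + 248 = 416 kbps = 0.416 Mbps.
Total bitrate: 6.046 Mbps.
File: 6.046 Mbps × 2700 s = 16324.2 Mb.
At 6 Mbps: 16324.2 / 6 = 2720.7 s ≈ 45.3 minutes.

45 minutes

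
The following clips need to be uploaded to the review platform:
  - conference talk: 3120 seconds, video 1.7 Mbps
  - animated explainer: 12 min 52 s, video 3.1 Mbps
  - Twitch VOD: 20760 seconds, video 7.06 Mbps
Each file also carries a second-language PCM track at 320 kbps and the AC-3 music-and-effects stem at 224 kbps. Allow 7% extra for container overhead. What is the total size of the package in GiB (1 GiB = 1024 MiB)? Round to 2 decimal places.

Audio total: 320 + 224 = 544 kbps = 0.544 Mbps.
conference talk: 2.244 Mbps × 3120 s × 1.07 = 7491.4 Mb
animated explainer: 3.644 Mbps × 772 s × 1.07 = 3010.1 Mb
Twitch VOD: 7.604 Mbps × 20760 s × 1.07 = 168909.2 Mb
Total: 179410.6 Mb = 22426.3 MB.
= 20.89 GiB.

20.89 GiB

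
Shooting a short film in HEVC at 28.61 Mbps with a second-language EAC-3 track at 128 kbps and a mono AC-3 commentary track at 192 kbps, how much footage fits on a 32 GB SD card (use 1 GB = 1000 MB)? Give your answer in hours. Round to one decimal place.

2.5 hours

Audio total: 128 + 192 = 320 kbps = 0.320 Mbps.
Total bitrate: 28.61 + 0.320 = 28.930 Mbps.
Capacity: 32 GB = 256,000 Mb.
Recording time: 256,000 / 28.930 = 8,849 s ≈ 2.46 hours.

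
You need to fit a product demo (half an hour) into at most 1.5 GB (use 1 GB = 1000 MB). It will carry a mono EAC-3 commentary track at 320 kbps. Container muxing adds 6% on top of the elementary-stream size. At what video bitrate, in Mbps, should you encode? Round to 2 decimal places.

5.97 Mbps

Budget: 1.5 GB = 12000.0 Mb.
Stream payload after overhead: 12000.0 / 1.06 = 11320.8 Mb.
30 min = 1800 s
Total bitrate budget: 11320.8 Mb / 1800 s = 6.289 Mbps.
Audio: 320 kbps = 0.320 Mbps.
Video: 6.289 − 0.320 = 5.969 Mbps.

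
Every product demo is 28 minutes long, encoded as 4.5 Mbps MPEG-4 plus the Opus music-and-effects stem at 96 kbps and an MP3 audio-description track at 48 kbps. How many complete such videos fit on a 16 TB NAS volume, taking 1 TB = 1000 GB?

16406

28 min = 1680 s
Audio total: 96 + 48 = 144 kbps = 0.144 Mbps.
Total bitrate: 4.644 Mbps.
Per item: 4.644 Mbps × 1680 s = 7,802 Mb = 975.2 MB.
Capacity: 16 TB = 128,000,000 Mb; 16406.22 items → 16406 complete.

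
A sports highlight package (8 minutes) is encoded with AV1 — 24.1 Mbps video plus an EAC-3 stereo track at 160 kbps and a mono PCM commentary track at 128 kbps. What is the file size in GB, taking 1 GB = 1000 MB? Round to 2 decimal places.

1.46 GB

8 min = 480 s
Audio total: 160 + 128 = 288 kbps = 0.288 Mbps.
Total bitrate: 24.1 + 0.288 = 24.388 Mbps.
Stream data: 24.388 Mbps × 480 s = 11706.2 Mb.
11,706 Mb ÷ 8 = 1,463 MB → 1.463 GB.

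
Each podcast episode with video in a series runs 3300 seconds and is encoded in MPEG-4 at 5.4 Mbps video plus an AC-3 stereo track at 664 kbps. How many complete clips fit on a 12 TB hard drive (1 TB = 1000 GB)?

4797

Audio: 664 kbps = 0.664 Mbps.
Total bitrate: 6.064 Mbps.
Per item: 6.064 Mbps × 3300 s = 20,011 Mb = 2,501 MB.
Capacity: 12 TB = 96,000,000 Mb; 4797.31 items → 4797 complete.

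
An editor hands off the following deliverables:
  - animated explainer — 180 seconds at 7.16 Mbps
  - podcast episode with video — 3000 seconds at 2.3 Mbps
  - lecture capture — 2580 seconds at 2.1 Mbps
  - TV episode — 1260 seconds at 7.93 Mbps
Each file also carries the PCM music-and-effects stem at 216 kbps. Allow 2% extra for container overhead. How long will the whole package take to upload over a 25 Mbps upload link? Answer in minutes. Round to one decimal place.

17.1 minutes

Audio: 216 kbps = 0.216 Mbps.
animated explainer: 7.376 Mbps × 180 s × 1.02 = 1354.2 Mb
podcast episode with video: 2.516 Mbps × 3000 s × 1.02 = 7699.0 Mb
lecture capture: 2.316 Mbps × 2580 s × 1.02 = 6094.8 Mb
TV episode: 8.146 Mbps × 1260 s × 1.02 = 10469.2 Mb
Total: 25617.2 Mb = 3202.2 MB.
At 25 Mbps: 25617.2 / 25 = 1025 s ≈ 17.1 minutes.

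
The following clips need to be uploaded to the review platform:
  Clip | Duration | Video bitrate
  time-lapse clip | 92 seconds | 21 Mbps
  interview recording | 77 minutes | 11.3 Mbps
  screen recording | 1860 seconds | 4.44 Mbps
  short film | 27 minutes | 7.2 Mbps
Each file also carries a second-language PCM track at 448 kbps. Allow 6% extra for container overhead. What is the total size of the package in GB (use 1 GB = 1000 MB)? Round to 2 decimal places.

Audio: 448 kbps = 0.448 Mbps.
time-lapse clip: 21.448 Mbps × 92 s × 1.06 = 2091.6 Mb
interview recording: 11.748 Mbps × 4620 s × 1.06 = 57532.3 Mb
screen recording: 4.888 Mbps × 1860 s × 1.06 = 9637.2 Mb
short film: 7.648 Mbps × 1620 s × 1.06 = 13133.1 Mb
Total: 82394.2 Mb = 10299.3 MB.
= 10.30 GB.

10.30 GB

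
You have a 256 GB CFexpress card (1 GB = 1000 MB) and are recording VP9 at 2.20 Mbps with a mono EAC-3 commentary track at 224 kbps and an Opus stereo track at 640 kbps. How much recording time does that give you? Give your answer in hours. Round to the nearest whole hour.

186 hours

Audio total: 224 + 640 = 864 kbps = 0.864 Mbps.
Total bitrate: 2.20 + 0.864 = 3.064 Mbps.
Capacity: 256 GB = 2,048,000 Mb.
Recording time: 2,048,000 / 3.064 = 668,407 s ≈ 186 hours.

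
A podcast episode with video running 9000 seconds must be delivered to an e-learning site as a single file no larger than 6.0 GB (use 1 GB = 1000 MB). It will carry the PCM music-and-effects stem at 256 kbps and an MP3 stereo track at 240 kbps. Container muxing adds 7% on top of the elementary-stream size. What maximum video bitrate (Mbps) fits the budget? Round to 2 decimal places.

Budget: 6.0 GB = 48000.0 Mb.
Stream payload after overhead: 48000.0 / 1.07 = 44859.8 Mb.
Total bitrate budget: 44859.8 Mb / 9000 s = 4.984 Mbps.
Audio total: 256 + 240 = 496 kbps = 0.496 Mbps.
Video: 4.984 − 0.496 = 4.488 Mbps.

4.49 Mbps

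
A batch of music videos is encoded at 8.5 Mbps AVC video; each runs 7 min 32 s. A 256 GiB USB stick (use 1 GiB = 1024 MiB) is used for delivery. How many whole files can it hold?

7 min 32 s = 452 s
Per item: 8.500 Mbps × 452 s = 3,842 Mb = 480.2 MB.
Capacity: 256 GiB = 2,199,023 Mb; 572.36 items → 572 complete.

572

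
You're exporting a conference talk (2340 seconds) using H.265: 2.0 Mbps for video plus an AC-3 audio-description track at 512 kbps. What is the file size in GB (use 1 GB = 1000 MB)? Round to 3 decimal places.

Audio: 512 kbps = 0.512 Mbps.
Total bitrate: 2.0 + 0.512 = 2.512 Mbps.
Stream data: 2.512 Mbps × 2340 s = 5878.1 Mb.
5,878 Mb ÷ 8 = 734.8 MB → 0.7348 GB.

0.735 GB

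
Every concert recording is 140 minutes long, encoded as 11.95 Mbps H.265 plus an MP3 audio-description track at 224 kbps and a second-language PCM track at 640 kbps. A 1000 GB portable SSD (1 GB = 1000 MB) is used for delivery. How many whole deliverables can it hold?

140 min = 8400 s
Audio total: 224 + 640 = 864 kbps = 0.864 Mbps.
Total bitrate: 12.814 Mbps.
Per item: 12.814 Mbps × 8400 s = 107,638 Mb = 13,455 MB.
Capacity: 1000 GB = 8,000,000 Mb; 74.32 items → 74 complete.

74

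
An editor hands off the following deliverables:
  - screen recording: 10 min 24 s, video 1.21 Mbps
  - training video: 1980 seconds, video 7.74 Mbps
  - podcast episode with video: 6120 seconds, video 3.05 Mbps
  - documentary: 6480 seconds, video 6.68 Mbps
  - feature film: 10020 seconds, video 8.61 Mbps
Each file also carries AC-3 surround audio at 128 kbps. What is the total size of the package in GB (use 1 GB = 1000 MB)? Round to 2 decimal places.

20.94 GB

Audio: 128 kbps = 0.128 Mbps.
screen recording: 1.338 Mbps × 624 s = 834.9 Mb
training video: 7.868 Mbps × 1980 s = 15578.6 Mb
podcast episode with video: 3.178 Mbps × 6120 s = 19449.4 Mb
documentary: 6.808 Mbps × 6480 s = 44115.8 Mb
feature film: 8.738 Mbps × 10020 s = 87554.8 Mb
Total: 167533.5 Mb = 20941.7 MB.
= 20.94 GB.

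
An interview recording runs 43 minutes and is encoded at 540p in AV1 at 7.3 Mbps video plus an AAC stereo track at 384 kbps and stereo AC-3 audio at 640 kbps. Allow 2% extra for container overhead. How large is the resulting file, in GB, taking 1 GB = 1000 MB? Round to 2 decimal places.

2.74 GB

43 min = 2580 s
Audio total: 384 + 640 = 1024 kbps = 1.024 Mbps.
Total bitrate: 7.3 + 1.024 = 8.324 Mbps.
Stream data: 8.324 Mbps × 2580 s = 21475.9 Mb.
With 2% container overhead: ×1.02.
21,905 Mb ÷ 8 = 2,738 MB → 2.738 GB.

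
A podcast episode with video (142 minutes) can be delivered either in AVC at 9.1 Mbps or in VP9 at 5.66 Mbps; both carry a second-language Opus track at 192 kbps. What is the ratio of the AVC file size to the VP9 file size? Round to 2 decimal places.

1.59

142 min = 8520 s
Audio: 192 kbps = 0.192 Mbps.
AVC: 9.292 Mbps × 8520 s = 79167.8 Mb = 9.896 GB.
VP9: 5.852 Mbps × 8520 s = 49859.0 Mb = 6.232 GB.
Ratio: 9.896 / 6.232 = 1.588.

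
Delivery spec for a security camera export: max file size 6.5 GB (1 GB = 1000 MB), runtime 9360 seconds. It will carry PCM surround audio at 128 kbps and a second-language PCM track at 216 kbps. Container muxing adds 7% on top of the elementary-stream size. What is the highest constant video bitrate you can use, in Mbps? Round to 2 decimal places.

Budget: 6.5 GB = 52000.0 Mb.
Stream payload after overhead: 52000.0 / 1.07 = 48598.1 Mb.
Total bitrate budget: 48598.1 Mb / 9360 s = 5.192 Mbps.
Audio total: 128 + 216 = 344 kbps = 0.344 Mbps.
Video: 5.192 − 0.344 = 4.848 Mbps.

4.85 Mbps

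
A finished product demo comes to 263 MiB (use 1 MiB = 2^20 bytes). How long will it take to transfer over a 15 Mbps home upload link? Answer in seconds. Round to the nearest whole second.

File: 263 MiB = 2206.2 Mb.
At 15 Mbps: 2206.2 / 15 = 147.1 s ≈ 147 seconds.

147 seconds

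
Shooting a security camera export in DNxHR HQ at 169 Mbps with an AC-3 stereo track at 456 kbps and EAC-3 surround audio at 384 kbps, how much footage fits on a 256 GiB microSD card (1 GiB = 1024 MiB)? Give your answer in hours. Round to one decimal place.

3.6 hours

Audio total: 456 + 384 = 840 kbps = 0.840 Mbps.
Total bitrate: 169 + 0.840 = 169.840 Mbps.
Capacity: 256 GiB = 2,199,023 Mb.
Recording time: 2,199,023 / 169.840 = 12,948 s ≈ 3.60 hours.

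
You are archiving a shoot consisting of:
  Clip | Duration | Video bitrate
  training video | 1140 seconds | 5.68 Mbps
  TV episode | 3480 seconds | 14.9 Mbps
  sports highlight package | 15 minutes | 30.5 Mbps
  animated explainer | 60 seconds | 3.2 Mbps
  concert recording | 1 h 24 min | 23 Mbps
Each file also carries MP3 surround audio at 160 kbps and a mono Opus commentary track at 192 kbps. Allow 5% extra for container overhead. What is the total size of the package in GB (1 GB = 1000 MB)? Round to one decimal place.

27.0 GB

Audio total: 160 + 192 = 352 kbps = 0.352 Mbps.
training video: 6.032 Mbps × 1140 s × 1.05 = 7220.3 Mb
TV episode: 15.252 Mbps × 3480 s × 1.05 = 55730.8 Mb
sports highlight package: 30.852 Mbps × 900 s × 1.05 = 29155.1 Mb
animated explainer: 3.552 Mbps × 60 s × 1.05 = 223.8 Mb
concert recording: 23.352 Mbps × 5040 s × 1.05 = 123578.8 Mb
Total: 215908.8 Mb = 26988.6 MB.
= 26.99 GB.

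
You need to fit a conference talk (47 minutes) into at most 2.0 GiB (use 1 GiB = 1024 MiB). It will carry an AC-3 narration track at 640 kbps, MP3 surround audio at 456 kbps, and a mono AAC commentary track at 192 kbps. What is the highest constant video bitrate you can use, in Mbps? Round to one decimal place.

Budget: 2.0 GiB = 17179.9 Mb.
47 min = 2820 s
Total bitrate budget: 17179.9 Mb / 2820 s = 6.092 Mbps.
Audio total: 640 + 456 + 192 = 1288 kbps = 1.288 Mbps.
Video: 6.092 − 1.288 = 4.804 Mbps.

4.8 Mbps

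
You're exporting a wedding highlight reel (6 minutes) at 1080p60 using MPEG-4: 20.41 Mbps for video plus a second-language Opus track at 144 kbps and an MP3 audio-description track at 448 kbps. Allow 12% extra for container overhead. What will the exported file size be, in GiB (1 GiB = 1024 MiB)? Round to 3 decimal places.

6 min = 360 s
Audio total: 144 + 448 = 592 kbps = 0.592 Mbps.
Total bitrate: 20.41 + 0.592 = 21.002 Mbps.
Stream data: 21.002 Mbps × 360 s = 7560.7 Mb.
With 12% container overhead: ×1.12.
8,468 Mb = 1,058,500,800 bytes ÷ 1,073,741,824 = 0.9858 GiB.

0.986 GiB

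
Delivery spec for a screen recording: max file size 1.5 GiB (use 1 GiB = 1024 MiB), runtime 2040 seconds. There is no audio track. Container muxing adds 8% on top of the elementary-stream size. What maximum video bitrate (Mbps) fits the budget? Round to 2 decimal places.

5.85 Mbps

Budget: 1.5 GiB = 12884.9 Mb.
Stream payload after overhead: 12884.9 / 1.08 = 11930.5 Mb.
Total bitrate budget: 11930.5 Mb / 2040 s = 5.848 Mbps.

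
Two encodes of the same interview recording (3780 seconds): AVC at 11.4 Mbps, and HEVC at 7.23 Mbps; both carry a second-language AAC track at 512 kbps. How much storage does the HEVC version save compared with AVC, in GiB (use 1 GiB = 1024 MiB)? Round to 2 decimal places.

1.84 GiB

Audio: 512 kbps = 0.512 Mbps.
AVC: 11.912 Mbps × 3780 s = 45027.4 Mb = 5.242 GiB.
HEVC: 7.742 Mbps × 3780 s = 29264.8 Mb = 3.407 GiB.
Saving: 5.242 − 3.407 = 1.835 GiB.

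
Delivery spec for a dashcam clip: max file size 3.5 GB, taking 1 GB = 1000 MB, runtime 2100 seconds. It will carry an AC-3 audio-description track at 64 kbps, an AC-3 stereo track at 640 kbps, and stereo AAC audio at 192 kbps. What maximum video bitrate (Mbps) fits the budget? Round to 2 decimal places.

Budget: 3.5 GB = 28000.0 Mb.
Total bitrate budget: 28000.0 Mb / 2100 s = 13.333 Mbps.
Audio total: 64 + 640 + 192 = 896 kbps = 0.896 Mbps.
Video: 13.333 − 0.896 = 12.437 Mbps.

12.44 Mbps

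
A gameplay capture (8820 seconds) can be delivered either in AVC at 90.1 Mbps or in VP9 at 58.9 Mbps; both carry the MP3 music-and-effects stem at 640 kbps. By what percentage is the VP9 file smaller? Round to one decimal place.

Audio: 640 kbps = 0.640 Mbps.
AVC: 90.740 Mbps × 8820 s = 800326.8 Mb = 93.170 GiB.
VP9: 59.540 Mbps × 8820 s = 525142.8 Mb = 61.135 GiB.
Reduction: (1 − 61.135/93.170) × 100 = 34.38%.

34.4%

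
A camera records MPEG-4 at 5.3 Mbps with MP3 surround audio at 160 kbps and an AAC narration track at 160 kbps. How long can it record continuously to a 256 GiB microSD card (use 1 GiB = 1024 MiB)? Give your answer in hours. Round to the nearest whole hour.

Audio total: 160 + 160 = 320 kbps = 0.320 Mbps.
Total bitrate: 5.3 + 0.320 = 5.620 Mbps.
Capacity: 256 GiB = 2,199,023 Mb.
Recording time: 2,199,023 / 5.620 = 391,285 s ≈ 109 hours.

109 hours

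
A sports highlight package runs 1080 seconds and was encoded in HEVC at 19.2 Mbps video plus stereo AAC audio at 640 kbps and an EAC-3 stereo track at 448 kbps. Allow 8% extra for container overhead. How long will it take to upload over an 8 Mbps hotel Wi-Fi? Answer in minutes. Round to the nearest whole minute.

49 minutes

Audio total: 640 + 448 = 1088 kbps = 1.088 Mbps.
Total bitrate: 20.288 Mbps.
File: 20.288 Mbps × 1080 s = 21911.0 Mb.
With 8% container overhead: ×1.08. → 23663.9 Mb.
At 8 Mbps: 23663.9 / 8 = 2958.0 s ≈ 49.3 minutes.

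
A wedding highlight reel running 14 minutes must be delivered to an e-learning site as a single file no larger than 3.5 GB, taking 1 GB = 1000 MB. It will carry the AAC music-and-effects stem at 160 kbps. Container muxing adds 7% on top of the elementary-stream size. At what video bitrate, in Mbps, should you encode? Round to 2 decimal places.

30.99 Mbps

Budget: 3.5 GB = 28000.0 Mb.
Stream payload after overhead: 28000.0 / 1.07 = 26168.2 Mb.
14 min = 840 s
Total bitrate budget: 26168.2 Mb / 840 s = 31.153 Mbps.
Audio: 160 kbps = 0.160 Mbps.
Video: 31.153 − 0.160 = 30.993 Mbps.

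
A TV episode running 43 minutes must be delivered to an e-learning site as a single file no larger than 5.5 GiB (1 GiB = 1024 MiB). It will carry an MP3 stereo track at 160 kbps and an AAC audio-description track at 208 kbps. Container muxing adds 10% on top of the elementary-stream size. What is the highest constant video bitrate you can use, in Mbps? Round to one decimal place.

16.3 Mbps

Budget: 5.5 GiB = 47244.6 Mb.
Stream payload after overhead: 47244.6 / 1.10 = 42949.7 Mb.
43 min = 2580 s
Total bitrate budget: 42949.7 Mb / 2580 s = 16.647 Mbps.
Audio total: 160 + 208 = 368 kbps = 0.368 Mbps.
Video: 16.647 − 0.368 = 16.279 Mbps.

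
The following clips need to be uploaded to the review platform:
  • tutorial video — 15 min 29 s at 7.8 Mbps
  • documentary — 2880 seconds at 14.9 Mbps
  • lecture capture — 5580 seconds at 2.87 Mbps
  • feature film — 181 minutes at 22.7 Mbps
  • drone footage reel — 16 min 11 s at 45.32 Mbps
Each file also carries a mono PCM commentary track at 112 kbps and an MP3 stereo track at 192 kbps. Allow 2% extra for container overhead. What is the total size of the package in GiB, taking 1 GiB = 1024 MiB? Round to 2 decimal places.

Audio total: 112 + 192 = 304 kbps = 0.304 Mbps.
tutorial video: 8.104 Mbps × 929 s × 1.02 = 7679.2 Mb
documentary: 15.204 Mbps × 2880 s × 1.02 = 44663.3 Mb
lecture capture: 3.174 Mbps × 5580 s × 1.02 = 18065.1 Mb
feature film: 23.004 Mbps × 10860 s × 1.02 = 254819.9 Mb
drone footage reel: 45.624 Mbps × 971 s × 1.02 = 45186.9 Mb
Total: 370414.4 Mb = 46301.8 MB.
= 43.12 GiB.

43.12 GiB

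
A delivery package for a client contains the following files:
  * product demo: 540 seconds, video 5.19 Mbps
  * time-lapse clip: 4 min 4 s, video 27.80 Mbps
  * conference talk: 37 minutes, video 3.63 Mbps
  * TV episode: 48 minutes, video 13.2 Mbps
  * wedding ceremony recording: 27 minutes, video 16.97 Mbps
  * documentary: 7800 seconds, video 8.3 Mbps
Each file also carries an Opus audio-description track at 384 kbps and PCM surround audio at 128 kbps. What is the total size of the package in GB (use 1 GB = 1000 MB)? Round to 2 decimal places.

19.47 GB

Audio total: 384 + 128 = 512 kbps = 0.512 Mbps.
product demo: 5.702 Mbps × 540 s = 3079.1 Mb
time-lapse clip: 28.312 Mbps × 244 s = 6908.1 Mb
conference talk: 4.142 Mbps × 2220 s = 9195.2 Mb
TV episode: 13.712 Mbps × 2880 s = 39490.6 Mb
wedding ceremony recording: 17.482 Mbps × 1620 s = 28320.8 Mb
documentary: 8.812 Mbps × 7800 s = 68733.6 Mb
Total: 155727.4 Mb = 19465.9 MB.
= 19.47 GB.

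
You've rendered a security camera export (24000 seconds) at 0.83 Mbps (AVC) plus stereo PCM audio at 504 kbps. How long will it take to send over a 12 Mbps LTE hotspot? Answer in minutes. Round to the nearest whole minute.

44 minutes

Audio: 504 kbps = 0.504 Mbps.
Total bitrate: 1.334 Mbps.
File: 1.334 Mbps × 24000 s = 32016.0 Mb.
At 12 Mbps: 32016.0 / 12 = 2668.0 s ≈ 44.5 minutes.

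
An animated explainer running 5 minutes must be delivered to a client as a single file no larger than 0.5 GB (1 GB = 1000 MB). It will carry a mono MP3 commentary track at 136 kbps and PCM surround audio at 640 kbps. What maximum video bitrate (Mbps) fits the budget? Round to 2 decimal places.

12.56 Mbps

Budget: 0.5 GB = 4000.0 Mb.
5 min = 300 s
Total bitrate budget: 4000.0 Mb / 300 s = 13.333 Mbps.
Audio total: 136 + 640 = 776 kbps = 0.776 Mbps.
Video: 13.333 − 0.776 = 12.557 Mbps.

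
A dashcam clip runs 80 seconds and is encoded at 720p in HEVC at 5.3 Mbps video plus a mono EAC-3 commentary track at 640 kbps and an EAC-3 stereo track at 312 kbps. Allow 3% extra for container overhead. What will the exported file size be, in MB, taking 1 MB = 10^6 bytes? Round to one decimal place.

64.4 MB

Audio total: 640 + 312 = 952 kbps = 0.952 Mbps.
Total bitrate: 5.3 + 0.952 = 6.252 Mbps.
Stream data: 6.252 Mbps × 80 s = 500.2 Mb.
With 3% container overhead: ×1.03.
515.2 Mb ÷ 8 = 64.40 MB → 64.40 MB.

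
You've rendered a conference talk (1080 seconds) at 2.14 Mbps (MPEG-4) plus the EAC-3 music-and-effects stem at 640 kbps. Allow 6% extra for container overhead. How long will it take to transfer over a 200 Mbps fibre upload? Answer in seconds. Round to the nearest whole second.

Audio: 640 kbps = 0.640 Mbps.
Total bitrate: 2.780 Mbps.
File: 2.780 Mbps × 1080 s = 3002.4 Mb.
With 6% container overhead: ×1.06. → 3182.5 Mb.
At 200 Mbps: 3182.5 / 200 = 15.9 s ≈ 15.9 seconds.

16 seconds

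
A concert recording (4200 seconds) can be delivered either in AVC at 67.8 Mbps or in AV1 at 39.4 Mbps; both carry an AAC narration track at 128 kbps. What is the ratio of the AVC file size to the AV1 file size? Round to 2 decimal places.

1.72

Audio: 128 kbps = 0.128 Mbps.
AVC: 67.928 Mbps × 4200 s = 285297.6 Mb = 33.213 GiB.
AV1: 39.528 Mbps × 4200 s = 166017.6 Mb = 19.327 GiB.
Ratio: 33.213 / 19.327 = 1.718.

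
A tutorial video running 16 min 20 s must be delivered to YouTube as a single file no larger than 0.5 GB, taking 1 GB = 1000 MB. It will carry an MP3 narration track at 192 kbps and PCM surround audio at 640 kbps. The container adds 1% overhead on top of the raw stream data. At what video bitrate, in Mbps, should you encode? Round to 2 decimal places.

Budget: 0.5 GB = 4000.0 Mb.
Stream payload after overhead: 4000.0 / 1.01 = 3960.4 Mb.
16 min 20 s = 980 s
Total bitrate budget: 3960.4 Mb / 980 s = 4.041 Mbps.
Audio total: 192 + 640 = 832 kbps = 0.832 Mbps.
Video: 4.041 − 0.832 = 3.209 Mbps.

3.21 Mbps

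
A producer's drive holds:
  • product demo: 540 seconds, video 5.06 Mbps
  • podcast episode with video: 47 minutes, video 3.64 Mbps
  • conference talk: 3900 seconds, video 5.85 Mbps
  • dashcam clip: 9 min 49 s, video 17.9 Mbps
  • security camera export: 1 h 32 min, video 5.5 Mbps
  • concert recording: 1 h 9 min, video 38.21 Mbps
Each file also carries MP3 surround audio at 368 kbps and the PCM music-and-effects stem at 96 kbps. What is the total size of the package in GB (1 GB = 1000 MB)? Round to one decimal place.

Audio total: 368 + 96 = 464 kbps = 0.464 Mbps.
product demo: 5.524 Mbps × 540 s = 2983.0 Mb
podcast episode with video: 4.104 Mbps × 2820 s = 11573.3 Mb
conference talk: 6.314 Mbps × 3900 s = 24624.6 Mb
dashcam clip: 18.364 Mbps × 589 s = 10816.4 Mb
security camera export: 5.964 Mbps × 5520 s = 32921.3 Mb
concert recording: 38.674 Mbps × 4140 s = 160110.4 Mb
Total: 243028.9 Mb = 30378.6 MB.
= 30.38 GB.

30.4 GB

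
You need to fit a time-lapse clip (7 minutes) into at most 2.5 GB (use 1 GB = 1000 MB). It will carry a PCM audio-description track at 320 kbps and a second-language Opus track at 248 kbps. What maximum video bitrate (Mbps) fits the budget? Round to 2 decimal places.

Budget: 2.5 GB = 20000.0 Mb.
7 min = 420 s
Total bitrate budget: 20000.0 Mb / 420 s = 47.619 Mbps.
Audio total: 320 + 248 = 568 kbps = 0.568 Mbps.
Video: 47.619 − 0.568 = 47.051 Mbps.

47.05 Mbps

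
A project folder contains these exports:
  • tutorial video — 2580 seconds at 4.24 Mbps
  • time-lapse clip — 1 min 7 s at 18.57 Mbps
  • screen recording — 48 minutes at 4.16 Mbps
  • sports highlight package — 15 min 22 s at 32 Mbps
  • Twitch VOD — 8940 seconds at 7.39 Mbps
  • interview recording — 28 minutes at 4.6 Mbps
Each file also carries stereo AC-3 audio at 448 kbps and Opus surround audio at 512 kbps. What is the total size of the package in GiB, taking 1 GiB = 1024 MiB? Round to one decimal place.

Audio total: 448 + 512 = 960 kbps = 0.960 Mbps.
tutorial video: 5.200 Mbps × 2580 s = 13416.0 Mb
time-lapse clip: 19.530 Mbps × 67 s = 1308.5 Mb
screen recording: 5.120 Mbps × 2880 s = 14745.6 Mb
sports highlight package: 32.960 Mbps × 922 s = 30389.1 Mb
Twitch VOD: 8.350 Mbps × 8940 s = 74649.0 Mb
interview recording: 5.560 Mbps × 1680 s = 9340.8 Mb
Total: 143849.0 Mb = 17981.1 MB.
= 16.75 GiB.

16.7 GiB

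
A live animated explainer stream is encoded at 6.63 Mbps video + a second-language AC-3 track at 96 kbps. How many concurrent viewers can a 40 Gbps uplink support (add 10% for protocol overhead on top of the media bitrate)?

Audio: 96 kbps = 0.096 Mbps.
Per-viewer media rate: 6.726 Mbps.
On the wire with 10% overhead: 7.399 Mbps.
40 Gbps = 40,000 Mbps; 40,000 / 7.399 = 5406.43 → 5406 viewers.

5406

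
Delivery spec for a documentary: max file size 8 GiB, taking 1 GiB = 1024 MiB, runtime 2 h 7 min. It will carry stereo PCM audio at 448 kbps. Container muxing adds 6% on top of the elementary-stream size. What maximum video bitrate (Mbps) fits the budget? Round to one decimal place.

8.1 Mbps

Budget: 8 GiB = 68719.5 Mb.
Stream payload after overhead: 68719.5 / 1.06 = 64829.7 Mb.
2 h 7 min = 127 min = 7620 s
Total bitrate budget: 64829.7 Mb / 7620 s = 8.508 Mbps.
Audio: 448 kbps = 0.448 Mbps.
Video: 8.508 − 0.448 = 8.060 Mbps.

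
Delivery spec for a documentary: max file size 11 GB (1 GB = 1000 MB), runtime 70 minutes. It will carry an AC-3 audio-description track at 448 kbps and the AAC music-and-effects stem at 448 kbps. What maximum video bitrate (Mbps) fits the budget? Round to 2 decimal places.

Budget: 11 GB = 88000.0 Mb.
70 min = 4200 s
Total bitrate budget: 88000.0 Mb / 4200 s = 20.952 Mbps.
Audio total: 448 + 448 = 896 kbps = 0.896 Mbps.
Video: 20.952 − 0.896 = 20.056 Mbps.

20.06 Mbps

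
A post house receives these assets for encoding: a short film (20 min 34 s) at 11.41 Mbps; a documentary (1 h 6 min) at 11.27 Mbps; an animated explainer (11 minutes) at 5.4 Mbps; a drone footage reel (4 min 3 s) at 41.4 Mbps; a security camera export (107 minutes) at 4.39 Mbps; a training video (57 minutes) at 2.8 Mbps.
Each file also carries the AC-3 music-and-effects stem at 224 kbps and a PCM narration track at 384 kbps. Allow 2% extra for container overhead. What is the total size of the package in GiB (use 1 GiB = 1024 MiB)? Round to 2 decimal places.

Audio total: 224 + 384 = 608 kbps = 0.608 Mbps.
short film: 12.018 Mbps × 1234 s × 1.02 = 15126.8 Mb
documentary: 11.878 Mbps × 3960 s × 1.02 = 47977.6 Mb
animated explainer: 6.008 Mbps × 660 s × 1.02 = 4044.6 Mb
drone footage reel: 42.008 Mbps × 243 s × 1.02 = 10412.1 Mb
security camera export: 4.998 Mbps × 6420 s × 1.02 = 32728.9 Mb
training video: 3.408 Mbps × 3420 s × 1.02 = 11888.5 Mb
Total: 122178.5 Mb = 15272.3 MB.
= 14.22 GiB.

14.22 GiB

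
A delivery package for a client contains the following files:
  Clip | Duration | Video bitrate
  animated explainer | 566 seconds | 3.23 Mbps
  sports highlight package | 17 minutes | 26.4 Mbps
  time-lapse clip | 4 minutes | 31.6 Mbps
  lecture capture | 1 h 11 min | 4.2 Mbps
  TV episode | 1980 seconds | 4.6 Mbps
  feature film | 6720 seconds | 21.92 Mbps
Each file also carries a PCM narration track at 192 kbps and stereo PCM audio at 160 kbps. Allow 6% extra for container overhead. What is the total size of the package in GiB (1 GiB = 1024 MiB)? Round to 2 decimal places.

Audio total: 192 + 160 = 352 kbps = 0.352 Mbps.
animated explainer: 3.582 Mbps × 566 s × 1.06 = 2149.1 Mb
sports highlight package: 26.752 Mbps × 1020 s × 1.06 = 28924.3 Mb
time-lapse clip: 31.952 Mbps × 240 s × 1.06 = 8128.6 Mb
lecture capture: 4.552 Mbps × 4260 s × 1.06 = 20555.0 Mb
TV episode: 4.952 Mbps × 1980 s × 1.06 = 10393.3 Mb
feature film: 22.272 Mbps × 6720 s × 1.06 = 158647.9 Mb
Total: 228798.1 Mb = 28599.8 MB.
= 26.64 GiB.

26.64 GiB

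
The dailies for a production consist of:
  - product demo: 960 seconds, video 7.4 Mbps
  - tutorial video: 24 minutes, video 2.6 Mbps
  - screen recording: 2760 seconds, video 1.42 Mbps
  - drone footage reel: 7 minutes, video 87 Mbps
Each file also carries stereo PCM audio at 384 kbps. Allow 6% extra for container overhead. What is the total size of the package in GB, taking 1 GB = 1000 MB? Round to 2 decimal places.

7.08 GB

Audio: 384 kbps = 0.384 Mbps.
product demo: 7.784 Mbps × 960 s × 1.06 = 7921.0 Mb
tutorial video: 2.984 Mbps × 1440 s × 1.06 = 4554.8 Mb
screen recording: 1.804 Mbps × 2760 s × 1.06 = 5277.8 Mb
drone footage reel: 87.384 Mbps × 420 s × 1.06 = 38903.4 Mb
Total: 56656.9 Mb = 7082.1 MB.
= 7.082 GB.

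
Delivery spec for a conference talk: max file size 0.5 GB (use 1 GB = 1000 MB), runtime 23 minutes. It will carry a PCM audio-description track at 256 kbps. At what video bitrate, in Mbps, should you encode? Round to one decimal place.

Budget: 0.5 GB = 4000.0 Mb.
23 min = 1380 s
Total bitrate budget: 4000.0 Mb / 1380 s = 2.899 Mbps.
Audio: 256 kbps = 0.256 Mbps.
Video: 2.899 − 0.256 = 2.643 Mbps.

2.6 Mbps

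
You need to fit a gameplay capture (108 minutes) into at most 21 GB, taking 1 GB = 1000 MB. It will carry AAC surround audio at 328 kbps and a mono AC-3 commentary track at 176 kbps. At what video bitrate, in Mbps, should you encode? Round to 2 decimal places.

25.42 Mbps

Budget: 21 GB = 168000.0 Mb.
108 min = 6480 s
Total bitrate budget: 168000.0 Mb / 6480 s = 25.926 Mbps.
Audio total: 328 + 176 = 504 kbps = 0.504 Mbps.
Video: 25.926 − 0.504 = 25.422 Mbps.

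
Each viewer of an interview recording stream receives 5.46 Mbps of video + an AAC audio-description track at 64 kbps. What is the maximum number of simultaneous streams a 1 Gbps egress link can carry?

Audio: 64 kbps = 0.064 Mbps.
Per-viewer media rate: 5.524 Mbps.
1 Gbps = 1,000 Mbps; 1,000 / 5.524 = 181.03 → 181 viewers.

181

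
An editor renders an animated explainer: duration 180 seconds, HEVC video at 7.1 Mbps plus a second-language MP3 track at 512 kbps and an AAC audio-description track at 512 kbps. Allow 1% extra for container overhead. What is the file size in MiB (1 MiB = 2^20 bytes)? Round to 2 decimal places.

176.07 MiB

Audio total: 512 + 512 = 1024 kbps = 1.024 Mbps.
Total bitrate: 7.1 + 1.024 = 8.124 Mbps.
Stream data: 8.124 Mbps × 180 s = 1462.3 Mb.
With 1% container overhead: ×1.01.
1,477 Mb = 184,617,900 bytes ÷ 1,048,576 = 176.1 MiB.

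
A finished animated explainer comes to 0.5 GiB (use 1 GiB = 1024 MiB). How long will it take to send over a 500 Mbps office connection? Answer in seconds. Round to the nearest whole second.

File: 0.5 GiB = 4295.0 Mb.
At 500 Mbps: 4295.0 / 500 = 8.6 s ≈ 8.59 seconds.

9 seconds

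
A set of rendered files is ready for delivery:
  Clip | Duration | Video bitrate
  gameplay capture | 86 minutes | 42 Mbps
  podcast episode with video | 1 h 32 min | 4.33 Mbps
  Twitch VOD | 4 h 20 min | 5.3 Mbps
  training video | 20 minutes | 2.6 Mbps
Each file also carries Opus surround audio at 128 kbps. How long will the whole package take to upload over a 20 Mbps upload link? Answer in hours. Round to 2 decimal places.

Audio: 128 kbps = 0.128 Mbps.
gameplay capture: 42.128 Mbps × 5160 s = 217380.5 Mb
podcast episode with video: 4.458 Mbps × 5520 s = 24608.2 Mb
Twitch VOD: 5.428 Mbps × 15600 s = 84676.8 Mb
training video: 2.728 Mbps × 1200 s = 3273.6 Mb
Total: 329939.0 Mb = 41242.4 MB.
At 20 Mbps: 329939.0 / 20 = 16497 s ≈ 4.58 hours.

4.58 hours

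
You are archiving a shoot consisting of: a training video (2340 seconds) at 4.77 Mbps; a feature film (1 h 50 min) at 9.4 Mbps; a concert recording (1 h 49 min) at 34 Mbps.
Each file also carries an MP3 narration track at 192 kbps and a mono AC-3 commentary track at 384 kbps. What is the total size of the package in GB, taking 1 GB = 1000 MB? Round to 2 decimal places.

38.06 GB

Audio total: 192 + 384 = 576 kbps = 0.576 Mbps.
training video: 5.346 Mbps × 2340 s = 12509.6 Mb
feature film: 9.976 Mbps × 6600 s = 65841.6 Mb
concert recording: 34.576 Mbps × 6540 s = 226127.0 Mb
Total: 304478.3 Mb = 38059.8 MB.
= 38.06 GB.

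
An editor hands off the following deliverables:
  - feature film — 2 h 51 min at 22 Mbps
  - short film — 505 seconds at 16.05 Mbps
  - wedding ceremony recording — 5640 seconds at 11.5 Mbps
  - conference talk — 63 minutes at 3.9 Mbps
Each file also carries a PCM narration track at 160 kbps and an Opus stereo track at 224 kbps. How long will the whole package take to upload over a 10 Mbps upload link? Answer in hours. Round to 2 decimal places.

Audio total: 160 + 224 = 384 kbps = 0.384 Mbps.
feature film: 22.384 Mbps × 10260 s = 229659.8 Mb
short film: 16.434 Mbps × 505 s = 8299.2 Mb
wedding ceremony recording: 11.884 Mbps × 5640 s = 67025.8 Mb
conference talk: 4.284 Mbps × 3780 s = 16193.5 Mb
Total: 321178.3 Mb = 40147.3 MB.
At 10 Mbps: 321178.3 / 10 = 32118 s ≈ 8.92 hours.

8.92 hours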